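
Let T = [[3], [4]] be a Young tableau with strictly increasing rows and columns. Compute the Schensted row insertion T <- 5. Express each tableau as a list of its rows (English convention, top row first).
[[3, 5], [4]]

5 is larger than every entry of row 1, so it is appended to row 1. The new tableau is [[3, 5], [4]].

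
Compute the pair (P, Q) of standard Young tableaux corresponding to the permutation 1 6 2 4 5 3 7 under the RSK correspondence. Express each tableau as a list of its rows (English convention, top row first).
P = [[1, 2, 3, 5, 7], [4], [6]], Q = [[1, 2, 4, 5, 7], [3], [6]]

Insert each entry of the permutation into P by Schensted row insertion, recording in Q the position of each new cell.

Insert 1: appended to row 1. P = [[1]].
Insert 6: appended to row 1. P = [[1, 6]].
Insert 2: 2 bumps 6 from row 1; 6 starts row 2. P = [[1, 2], [6]].
Insert 4: appended to row 1. P = [[1, 2, 4], [6]].
Insert 5: appended to row 1. P = [[1, 2, 4, 5], [6]].
Insert 3: 3 bumps 4 from row 1; 4 bumps 6 from row 2; 6 starts row 3. P = [[1, 2, 3, 5], [4], [6]].
Insert 7: appended to row 1. P = [[1, 2, 3, 5, 7], [4], [6]].

So P = [[1, 2, 3, 5, 7], [4], [6]], Q = [[1, 2, 4, 5, 7], [3], [6]].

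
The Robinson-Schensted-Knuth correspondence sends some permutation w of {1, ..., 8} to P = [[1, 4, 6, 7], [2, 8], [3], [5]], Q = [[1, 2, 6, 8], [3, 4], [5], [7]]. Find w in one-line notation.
Reverse the RSK construction: for i from n down to 1, find the cell of Q containing i, remove the entry at that cell from P, and reverse-bump it up through P; the value ejected from row 1 is w(i).

Step i=8: Q has 8 at row 1, column 4; remove that cell from P, ejecting 7. So w(8) = 7. P is now [[1, 4, 6], [2, 8], [3], [5]].
Step i=7: Q has 7 at row 4, column 1; remove 5 from row 4 of P and reverse-bump: 5 enters row 3 and ejects 3; 3 enters row 2 and ejects 2; 2 enters row 1 and ejects 1. So w(7) = 1. P is now [[2, 4, 6], [3, 8], [5]].
Step i=6: Q has 6 at row 1, column 3; remove that cell from P, ejecting 6. So w(6) = 6. P is now [[2, 4], [3, 8], [5]].
Step i=5: Q has 5 at row 3, column 1; remove 5 from row 3 of P and reverse-bump: 5 enters row 2 and ejects 3; 3 enters row 1 and ejects 2. So w(5) = 2. P is now [[3, 4], [5, 8]].
Step i=4: Q has 4 at row 2, column 2; remove 8 from row 2 of P and reverse-bump: 8 enters row 1 and ejects 4. So w(4) = 4. P is now [[3, 8], [5]].
Step i=3: Q has 3 at row 2, column 1; remove 5 from row 2 of P and reverse-bump: 5 enters row 1 and ejects 3. So w(3) = 3. P is now [[5, 8]].
Step i=2: Q has 2 at row 1, column 2; remove that cell from P, ejecting 8. So w(2) = 8. P is now [[5]].
Step i=1: Q has 1 at row 1, column 1; remove that cell from P, ejecting 5. So w(1) = 5. P is now [].

So w = 5 8 3 4 2 6 1 7.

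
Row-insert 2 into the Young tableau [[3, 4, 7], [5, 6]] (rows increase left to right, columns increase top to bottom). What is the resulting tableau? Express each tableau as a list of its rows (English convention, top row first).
In row 1, 2 replaces 3 (the leftmost entry greater than 2); 3 is bumped to row 2. In row 2, 3 replaces 5 (the leftmost entry greater than 3); 5 is bumped to row 3. 5 starts a new row 3. The new tableau is [[2, 4, 7], [3, 6], [5]].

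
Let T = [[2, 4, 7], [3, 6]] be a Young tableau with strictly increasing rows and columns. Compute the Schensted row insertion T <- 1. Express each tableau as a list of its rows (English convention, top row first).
[[1, 4, 7], [2, 6], [3]]

In row 1, 1 replaces 2 (the leftmost entry greater than 1); 2 is bumped to row 2. In row 2, 2 replaces 3 (the leftmost entry greater than 2); 3 is bumped to row 3. 3 starts a new row 3. The new tableau is [[1, 4, 7], [2, 6], [3]].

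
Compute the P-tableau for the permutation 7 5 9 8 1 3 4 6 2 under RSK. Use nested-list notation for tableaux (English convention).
After inserting 7: P = [[7]].
After inserting 5: P = [[5], [7]].
After inserting 9: P = [[5, 9], [7]].
After inserting 8: P = [[5, 8], [7, 9]].
After inserting 1: P = [[1, 8], [5, 9], [7]].
After inserting 3: P = [[1, 3], [5, 8], [7, 9]].
After inserting 4: P = [[1, 3, 4], [5, 8], [7, 9]].
After inserting 6: P = [[1, 3, 4, 6], [5, 8], [7, 9]].
After inserting 2: P = [[1, 2, 4, 6], [3, 8], [5, 9], [7]].

So P = [[1, 2, 4, 6], [3, 8], [5, 9], [7]].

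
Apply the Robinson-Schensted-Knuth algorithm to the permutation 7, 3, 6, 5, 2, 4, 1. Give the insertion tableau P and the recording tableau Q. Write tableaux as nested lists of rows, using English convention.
P = [[1, 4], [2, 5], [3], [6], [7]], Q = [[1, 3], [2, 6], [4], [5], [7]]

Insert each entry of the permutation into P by Schensted row insertion, recording in Q the position of each new cell.

Insert 7: appended to row 1. P = [[7]], Q = [[1]].
Insert 3: 3 bumps 7 from row 1; 7 starts row 2. P = [[3], [7]], Q = [[1], [2]].
Insert 6: appended to row 1. P = [[3, 6], [7]], Q = [[1, 3], [2]].
Insert 5: 5 bumps 6 from row 1; 6 bumps 7 from row 2; 7 starts row 3. P = [[3, 5], [6], [7]], Q = [[1, 3], [2], [4]].
Insert 2: 2 bumps 3 from row 1; 3 bumps 6 from row 2; 6 bumps 7 from row 3; 7 starts row 4. P = [[2, 5], [3], [6], [7]], Q = [[1, 3], [2], [4], [5]].
Insert 4: 4 bumps 5 from row 1; 5 appends to row 2. P = [[2, 4], [3, 5], [6], [7]], Q = [[1, 3], [2, 6], [4], [5]].
Insert 1: 1 bumps 2 from row 1; 2 bumps 3 from row 2; 3 bumps 6 from row 3; 6 bumps 7 from row 4; 7 starts row 5. P = [[1, 4], [2, 5], [3], [6], [7]], Q = [[1, 3], [2, 6], [4], [5], [7]].

So P = [[1, 4], [2, 5], [3], [6], [7]], Q = [[1, 3], [2, 6], [4], [5], [7]].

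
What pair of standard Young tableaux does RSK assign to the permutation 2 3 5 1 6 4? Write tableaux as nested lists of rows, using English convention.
P = [[1, 3, 4, 6], [2, 5]], Q = [[1, 2, 3, 5], [4, 6]]

Insert each entry of the permutation into P by Schensted row insertion, recording in Q the position of each new cell.

Insert 2: appended to row 1. P = [[2]].
Insert 3: appended to row 1. P = [[2, 3]].
Insert 5: appended to row 1. P = [[2, 3, 5]].
Insert 1: 1 bumps 2 from row 1; 2 starts row 2. P = [[1, 3, 5], [2]].
Insert 6: appended to row 1. P = [[1, 3, 5, 6], [2]].
Insert 4: 4 bumps 5 from row 1; 5 appends to row 2. P = [[1, 3, 4, 6], [2, 5]].

So P = [[1, 3, 4, 6], [2, 5]], Q = [[1, 2, 3, 5], [4, 6]].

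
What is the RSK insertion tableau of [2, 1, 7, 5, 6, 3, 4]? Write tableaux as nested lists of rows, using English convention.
P = [[1, 3, 4], [2, 5, 6], [7]]

After inserting 2: P = [[2]].
After inserting 1: P = [[1], [2]].
After inserting 7: P = [[1, 7], [2]].
After inserting 5: P = [[1, 5], [2, 7]].
After inserting 6: P = [[1, 5, 6], [2, 7]].
After inserting 3: P = [[1, 3, 6], [2, 5], [7]].
After inserting 4: P = [[1, 3, 4], [2, 5, 6], [7]].

So P = [[1, 3, 4], [2, 5, 6], [7]].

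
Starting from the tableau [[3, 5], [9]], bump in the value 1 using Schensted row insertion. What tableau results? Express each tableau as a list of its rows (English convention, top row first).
In row 1, 1 replaces 3 (the leftmost entry greater than 1); 3 is bumped to row 2. In row 2, 3 replaces 9 (the leftmost entry greater than 3); 9 is bumped to row 3. 9 starts a new row 3. The new tableau is [[1, 5], [3], [9]].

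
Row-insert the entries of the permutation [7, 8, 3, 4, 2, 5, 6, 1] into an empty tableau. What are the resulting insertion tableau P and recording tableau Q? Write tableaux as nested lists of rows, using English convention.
P = [[1, 4, 5, 6], [2, 8], [3], [7]], Q = [[1, 2, 6, 7], [3, 4], [5], [8]]

Insert each entry of the permutation into P by Schensted row insertion, recording in Q the position of each new cell.

After inserting 7: P = [[7]].
After inserting 8: P = [[7, 8]].
After inserting 3: P = [[3, 8], [7]].
After inserting 4: P = [[3, 4], [7, 8]].
After inserting 2: P = [[2, 4], [3, 8], [7]].
After inserting 5: P = [[2, 4, 5], [3, 8], [7]].
After inserting 6: P = [[2, 4, 5, 6], [3, 8], [7]].
After inserting 1: P = [[1, 4, 5, 6], [2, 8], [3], [7]].

So P = [[1, 4, 5, 6], [2, 8], [3], [7]], Q = [[1, 2, 6, 7], [3, 4], [5], [8]].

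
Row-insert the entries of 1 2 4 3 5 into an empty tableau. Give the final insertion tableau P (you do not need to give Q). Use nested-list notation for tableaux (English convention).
P = [[1, 2, 3, 5], [4]]

Insert 1: appended to row 1. P = [[1]].
Insert 2: appended to row 1. P = [[1, 2]].
Insert 4: appended to row 1. P = [[1, 2, 4]].
Insert 3: 3 bumps 4 from row 1; 4 starts row 2. P = [[1, 2, 3], [4]].
Insert 5: appended to row 1. P = [[1, 2, 3, 5], [4]].

So P = [[1, 2, 3, 5], [4]].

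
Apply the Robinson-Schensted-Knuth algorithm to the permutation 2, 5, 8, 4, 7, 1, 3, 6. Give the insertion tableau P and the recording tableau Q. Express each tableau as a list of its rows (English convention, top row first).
Insert each entry of the permutation into P by Schensted row insertion, recording in Q the position of each new cell.

Insert 2: appended to row 1. P = [[2]].
Insert 5: appended to row 1. P = [[2, 5]].
Insert 8: appended to row 1. P = [[2, 5, 8]].
Insert 4: 4 bumps 5 from row 1; 5 starts row 2. P = [[2, 4, 8], [5]].
Insert 7: 7 bumps 8 from row 1; 8 appends to row 2. P = [[2, 4, 7], [5, 8]].
Insert 1: 1 bumps 2 from row 1; 2 bumps 5 from row 2; 5 starts row 3. P = [[1, 4, 7], [2, 8], [5]].
Insert 3: 3 bumps 4 from row 1; 4 bumps 8 from row 2; 8 appends to row 3. P = [[1, 3, 7], [2, 4], [5, 8]].
Insert 6: 6 bumps 7 from row 1; 7 appends to row 2. P = [[1, 3, 6], [2, 4, 7], [5, 8]].

So P = [[1, 3, 6], [2, 4, 7], [5, 8]], Q = [[1, 2, 3], [4, 5, 8], [6, 7]].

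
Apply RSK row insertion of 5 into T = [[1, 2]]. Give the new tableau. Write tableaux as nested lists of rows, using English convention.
[[1, 2, 5]]

5 is larger than every entry of row 1, so it is appended to row 1. The new tableau is [[1, 2, 5]].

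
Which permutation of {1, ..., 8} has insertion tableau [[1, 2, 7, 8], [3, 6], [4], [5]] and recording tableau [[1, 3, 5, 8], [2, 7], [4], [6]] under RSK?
5 4 6 3 7 1 2 8

Reverse the RSK construction: for i from n down to 1, find the cell of Q containing i, remove the entry at that cell from P, and reverse-bump it up through P; the value ejected from row 1 is w(i).

Step i=8: Q has 8 at row 1, column 4; remove that cell from P, ejecting 8. So w(8) = 8. P is now [[1, 2, 7], [3, 6], [4], [5]].
Step i=7: Q has 7 at row 2, column 2; remove 6 from row 2 of P and reverse-bump: 6 enters row 1 and ejects 2. So w(7) = 2. P is now [[1, 6, 7], [3], [4], [5]].
Step i=6: Q has 6 at row 4, column 1; remove 5 from row 4 of P and reverse-bump: 5 enters row 3 and ejects 4; 4 enters row 2 and ejects 3; 3 enters row 1 and ejects 1. So w(6) = 1. P is now [[3, 6, 7], [4], [5]].
Step i=5: Q has 5 at row 1, column 3; remove that cell from P, ejecting 7. So w(5) = 7. P is now [[3, 6], [4], [5]].
Step i=4: Q has 4 at row 3, column 1; remove 5 from row 3 of P and reverse-bump: 5 enters row 2 and ejects 4; 4 enters row 1 and ejects 3. So w(4) = 3. P is now [[4, 6], [5]].
Step i=3: Q has 3 at row 1, column 2; remove that cell from P, ejecting 6. So w(3) = 6. P is now [[4], [5]].
Step i=2: Q has 2 at row 2, column 1; remove 5 from row 2 of P and reverse-bump: 5 enters row 1 and ejects 4. So w(2) = 4. P is now [[5]].
Step i=1: Q has 1 at row 1, column 1; remove that cell from P, ejecting 5. So w(1) = 5. P is now [].

So w = 5 4 6 3 7 1 2 8.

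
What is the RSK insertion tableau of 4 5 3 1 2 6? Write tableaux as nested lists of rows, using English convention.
Insert 4: appended to row 1. P = [[4]].
Insert 5: appended to row 1. P = [[4, 5]].
Insert 3: 3 bumps 4 from row 1; 4 starts row 2. P = [[3, 5], [4]].
Insert 1: 1 bumps 3 from row 1; 3 bumps 4 from row 2; 4 starts row 3. P = [[1, 5], [3], [4]].
Insert 2: 2 bumps 5 from row 1; 5 appends to row 2. P = [[1, 2], [3, 5], [4]].
Insert 6: appended to row 1. P = [[1, 2, 6], [3, 5], [4]].

So P = [[1, 2, 6], [3, 5], [4]].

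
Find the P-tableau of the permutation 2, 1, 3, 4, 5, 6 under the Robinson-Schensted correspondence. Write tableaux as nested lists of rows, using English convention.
Insert 2: appended to row 1. P = [[2]].
Insert 1: 1 bumps 2 from row 1; 2 starts row 2. P = [[1], [2]].
Insert 3: appended to row 1. P = [[1, 3], [2]].
Insert 4: appended to row 1. P = [[1, 3, 4], [2]].
Insert 5: appended to row 1. P = [[1, 3, 4, 5], [2]].
Insert 6: appended to row 1. P = [[1, 3, 4, 5, 6], [2]].

So P = [[1, 3, 4, 5, 6], [2]].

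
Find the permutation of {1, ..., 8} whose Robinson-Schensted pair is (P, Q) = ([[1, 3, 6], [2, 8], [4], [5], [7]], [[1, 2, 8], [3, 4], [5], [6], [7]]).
Reverse the RSK construction: for i from n down to 1, find the cell of Q containing i, remove the entry at that cell from P, and reverse-bump it up through P; the value ejected from row 1 is w(i).

Step i=8: Q has 8 at row 1, column 3; remove that cell from P, ejecting 6. So w(8) = 6. P is now [[1, 3], [2, 8], [4], [5], [7]].
Step i=7: Q has 7 at row 5, column 1; remove 7 from row 5 of P and reverse-bump: 7 enters row 4 and ejects 5; 5 enters row 3 and ejects 4; 4 enters row 2 and ejects 2; 2 enters row 1 and ejects 1. So w(7) = 1. P is now [[2, 3], [4, 8], [5], [7]].
Step i=6: Q has 6 at row 4, column 1; remove 7 from row 4 of P and reverse-bump: 7 enters row 3 and ejects 5; 5 enters row 2 and ejects 4; 4 enters row 1 and ejects 3. So w(6) = 3. P is now [[2, 4], [5, 8], [7]].
Step i=5: Q has 5 at row 3, column 1; remove 7 from row 3 of P and reverse-bump: 7 enters row 2 and ejects 5; 5 enters row 1 and ejects 4. So w(5) = 4. P is now [[2, 5], [7, 8]].
Step i=4: Q has 4 at row 2, column 2; remove 8 from row 2 of P and reverse-bump: 8 enters row 1 and ejects 5. So w(4) = 5. P is now [[2, 8], [7]].
Step i=3: Q has 3 at row 2, column 1; remove 7 from row 2 of P and reverse-bump: 7 enters row 1 and ejects 2. So w(3) = 2. P is now [[7, 8]].
Step i=2: Q has 2 at row 1, column 2; remove that cell from P, ejecting 8. So w(2) = 8. P is now [[7]].
Step i=1: Q has 1 at row 1, column 1; remove that cell from P, ejecting 7. So w(1) = 7. P is now [].

So w = 7 8 2 5 4 3 1 6.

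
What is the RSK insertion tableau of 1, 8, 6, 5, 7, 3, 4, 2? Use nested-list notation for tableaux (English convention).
After inserting 1: P = [[1]].
After inserting 8: P = [[1, 8]].
After inserting 6: P = [[1, 6], [8]].
After inserting 5: P = [[1, 5], [6], [8]].
After inserting 7: P = [[1, 5, 7], [6], [8]].
After inserting 3: P = [[1, 3, 7], [5], [6], [8]].
After inserting 4: P = [[1, 3, 4], [5, 7], [6], [8]].
After inserting 2: P = [[1, 2, 4], [3, 7], [5], [6], [8]].

So P = [[1, 2, 4], [3, 7], [5], [6], [8]].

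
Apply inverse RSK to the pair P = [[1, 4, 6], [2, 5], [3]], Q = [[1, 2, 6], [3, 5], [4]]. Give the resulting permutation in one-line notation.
Reverse RSK: for i = n, n-1, ..., 1, locate i in Q, remove the corresponding corner cell from P, and reverse-bump its entry up through P; the value ejected from row 1 is w(i).

So w = 3 5 2 1 4 6.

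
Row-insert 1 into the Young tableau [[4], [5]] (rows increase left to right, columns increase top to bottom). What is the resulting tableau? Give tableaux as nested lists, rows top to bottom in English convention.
[[1], [4], [5]]

In row 1, 1 replaces 4 (the leftmost entry greater than 1); 4 is bumped to row 2. In row 2, 4 replaces 5 (the leftmost entry greater than 4); 5 is bumped to row 3. 5 starts a new row 3. The new tableau is [[1], [4], [5]].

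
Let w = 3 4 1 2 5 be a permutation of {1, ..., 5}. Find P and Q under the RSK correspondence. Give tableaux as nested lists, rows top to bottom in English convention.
P = [[1, 2, 5], [3, 4]], Q = [[1, 2, 5], [3, 4]]

Insert each entry of the permutation into P by Schensted row insertion, recording in Q the position of each new cell.

After inserting 3: P = [[3]].
After inserting 4: P = [[3, 4]].
After inserting 1: P = [[1, 4], [3]].
After inserting 2: P = [[1, 2], [3, 4]].
After inserting 5: P = [[1, 2, 5], [3, 4]].

So P = [[1, 2, 5], [3, 4]], Q = [[1, 2, 5], [3, 4]].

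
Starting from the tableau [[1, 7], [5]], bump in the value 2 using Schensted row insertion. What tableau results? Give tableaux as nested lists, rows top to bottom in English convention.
[[1, 2], [5, 7]]

In row 1, 2 replaces 7 (the leftmost entry greater than 2); 7 is bumped to row 2. 7 is appended to row 2. The new tableau is [[1, 2], [5, 7]].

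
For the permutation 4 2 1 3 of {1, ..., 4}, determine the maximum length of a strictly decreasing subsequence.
3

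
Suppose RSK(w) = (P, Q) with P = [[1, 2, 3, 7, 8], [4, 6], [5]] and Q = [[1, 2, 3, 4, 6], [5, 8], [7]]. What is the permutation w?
1 5 6 7 4 8 2 3

Reverse the RSK construction: for i from n down to 1, find the cell of Q containing i, remove the entry at that cell from P, and reverse-bump it up through P; the value ejected from row 1 is w(i).

Step i=8: Q has 8 at row 2, column 2; remove 6 from row 2 of P and reverse-bump: 6 enters row 1 and ejects 3. So w(8) = 3. P is now [[1, 2, 6, 7, 8], [4], [5]].
Step i=7: Q has 7 at row 3, column 1; remove 5 from row 3 of P and reverse-bump: 5 enters row 2 and ejects 4; 4 enters row 1 and ejects 2. So w(7) = 2. P is now [[1, 4, 6, 7, 8], [5]].
Step i=6: Q has 6 at row 1, column 5; remove that cell from P, ejecting 8. So w(6) = 8. P is now [[1, 4, 6, 7], [5]].
Step i=5: Q has 5 at row 2, column 1; remove 5 from row 2 of P and reverse-bump: 5 enters row 1 and ejects 4. So w(5) = 4. P is now [[1, 5, 6, 7]].
Step i=4: Q has 4 at row 1, column 4; remove that cell from P, ejecting 7. So w(4) = 7. P is now [[1, 5, 6]].
Step i=3: Q has 3 at row 1, column 3; remove that cell from P, ejecting 6. So w(3) = 6. P is now [[1, 5]].
Step i=2: Q has 2 at row 1, column 2; remove that cell from P, ejecting 5. So w(2) = 5. P is now [[1]].
Step i=1: Q has 1 at row 1, column 1; remove that cell from P, ejecting 1. So w(1) = 1. P is now [].

So w = 1 5 6 7 4 8 2 3.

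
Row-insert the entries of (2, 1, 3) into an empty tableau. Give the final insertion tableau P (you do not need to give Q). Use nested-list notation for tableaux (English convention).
Insert 2: appended to row 1. P = [[2]].
Insert 1: 1 bumps 2 from row 1; 2 starts row 2. P = [[1], [2]].
Insert 3: appended to row 1. P = [[1, 3], [2]].

So P = [[1, 3], [2]].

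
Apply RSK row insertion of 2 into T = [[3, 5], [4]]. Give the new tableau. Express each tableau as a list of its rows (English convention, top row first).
[[2, 5], [3], [4]]

In row 1, 2 replaces 3 (the leftmost entry greater than 2); 3 is bumped to row 2. In row 2, 3 replaces 4 (the leftmost entry greater than 3); 4 is bumped to row 3. 4 starts a new row 3. The new tableau is [[2, 5], [3], [4]].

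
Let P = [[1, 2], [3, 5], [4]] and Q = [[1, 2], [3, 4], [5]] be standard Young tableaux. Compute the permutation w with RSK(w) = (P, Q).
4 5 1 3 2

Reverse the RSK construction: for i from n down to 1, find the cell of Q containing i, remove the entry at that cell from P, and reverse-bump it up through P; the value ejected from row 1 is w(i).

Step i=5: Q has 5 at row 3, column 1; remove 4 from row 3 of P and reverse-bump: 4 enters row 2 and ejects 3; 3 enters row 1 and ejects 2. So w(5) = 2. P is now [[1, 3], [4, 5]].
Step i=4: Q has 4 at row 2, column 2; remove 5 from row 2 of P and reverse-bump: 5 enters row 1 and ejects 3. So w(4) = 3. P is now [[1, 5], [4]].
Step i=3: Q has 3 at row 2, column 1; remove 4 from row 2 of P and reverse-bump: 4 enters row 1 and ejects 1. So w(3) = 1. P is now [[4, 5]].
Step i=2: Q has 2 at row 1, column 2; remove that cell from P, ejecting 5. So w(2) = 5. P is now [[4]].
Step i=1: Q has 1 at row 1, column 1; remove that cell from P, ejecting 4. So w(1) = 4. P is now [].

So w = 4 5 1 3 2.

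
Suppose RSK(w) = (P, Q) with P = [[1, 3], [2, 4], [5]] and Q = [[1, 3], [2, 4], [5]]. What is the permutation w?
Reverse the RSK construction: for i from n down to 1, find the cell of Q containing i, remove the entry at that cell from P, and reverse-bump it up through P; the value ejected from row 1 is w(i).

Step i=5: Q has 5 at row 3, column 1; remove 5 from row 3 of P and reverse-bump: 5 enters row 2 and ejects 4; 4 enters row 1 and ejects 3. So w(5) = 3. P is now [[1, 4], [2, 5]].
Step i=4: Q has 4 at row 2, column 2; remove 5 from row 2 of P and reverse-bump: 5 enters row 1 and ejects 4. So w(4) = 4. P is now [[1, 5], [2]].
Step i=3: Q has 3 at row 1, column 2; remove that cell from P, ejecting 5. So w(3) = 5. P is now [[1], [2]].
Step i=2: Q has 2 at row 2, column 1; remove 2 from row 2 of P and reverse-bump: 2 enters row 1 and ejects 1. So w(2) = 1. P is now [[2]].
Step i=1: Q has 1 at row 1, column 1; remove that cell from P, ejecting 2. So w(1) = 2. P is now [].

So w = 2 1 5 4 3.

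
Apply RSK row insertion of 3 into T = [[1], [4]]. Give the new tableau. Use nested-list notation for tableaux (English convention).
3 is larger than every entry of row 1, so it is appended to row 1. The new tableau is [[1, 3], [4]].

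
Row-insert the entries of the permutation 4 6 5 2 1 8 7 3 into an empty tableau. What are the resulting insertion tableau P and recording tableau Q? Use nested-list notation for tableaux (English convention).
Insert each entry of the permutation into P by Schensted row insertion, recording in Q the position of each new cell.

Insert 4: appended to row 1. P = [[4]], Q = [[1]].
Insert 6: appended to row 1. P = [[4, 6]], Q = [[1, 2]].
Insert 5: 5 bumps 6 from row 1; 6 starts row 2. P = [[4, 5], [6]], Q = [[1, 2], [3]].
Insert 2: 2 bumps 4 from row 1; 4 bumps 6 from row 2; 6 starts row 3. P = [[2, 5], [4], [6]], Q = [[1, 2], [3], [4]].
Insert 1: 1 bumps 2 from row 1; 2 bumps 4 from row 2; 4 bumps 6 from row 3; 6 starts row 4. P = [[1, 5], [2], [4], [6]], Q = [[1, 2], [3], [4], [5]].
Insert 8: appended to row 1. P = [[1, 5, 8], [2], [4], [6]], Q = [[1, 2, 6], [3], [4], [5]].
Insert 7: 7 bumps 8 from row 1; 8 appends to row 2. P = [[1, 5, 7], [2, 8], [4], [6]], Q = [[1, 2, 6], [3, 7], [4], [5]].
Insert 3: 3 bumps 5 from row 1; 5 bumps 8 from row 2; 8 appends to row 3. P = [[1, 3, 7], [2, 5], [4, 8], [6]], Q = [[1, 2, 6], [3, 7], [4, 8], [5]].

So P = [[1, 3, 7], [2, 5], [4, 8], [6]], Q = [[1, 2, 6], [3, 7], [4, 8], [5]].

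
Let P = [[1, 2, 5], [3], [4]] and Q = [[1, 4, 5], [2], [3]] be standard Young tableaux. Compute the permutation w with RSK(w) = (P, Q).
Reverse the RSK construction: for i from n down to 1, find the cell of Q containing i, remove the entry at that cell from P, and reverse-bump it up through P; the value ejected from row 1 is w(i).

Step i=5: Q has 5 at row 1, column 3; remove that cell from P, ejecting 5. So w(5) = 5. P is now [[1, 2], [3], [4]].
Step i=4: Q has 4 at row 1, column 2; remove that cell from P, ejecting 2. So w(4) = 2. P is now [[1], [3], [4]].
Step i=3: Q has 3 at row 3, column 1; remove 4 from row 3 of P and reverse-bump: 4 enters row 2 and ejects 3; 3 enters row 1 and ejects 1. So w(3) = 1. P is now [[3], [4]].
Step i=2: Q has 2 at row 2, column 1; remove 4 from row 2 of P and reverse-bump: 4 enters row 1 and ejects 3. So w(2) = 3. P is now [[4]].
Step i=1: Q has 1 at row 1, column 1; remove that cell from P, ejecting 4. So w(1) = 4. P is now [].

So w = 4 3 1 2 5.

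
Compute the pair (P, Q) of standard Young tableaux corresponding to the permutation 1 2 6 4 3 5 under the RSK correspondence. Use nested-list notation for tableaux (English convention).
Insert each entry of the permutation into P by Schensted row insertion, recording in Q the position of each new cell.

After inserting 1: P = [[1]].
After inserting 2: P = [[1, 2]].
After inserting 6: P = [[1, 2, 6]].
After inserting 4: P = [[1, 2, 4], [6]].
After inserting 3: P = [[1, 2, 3], [4], [6]].
After inserting 5: P = [[1, 2, 3, 5], [4], [6]].

So P = [[1, 2, 3, 5], [4], [6]], Q = [[1, 2, 3, 6], [4], [5]].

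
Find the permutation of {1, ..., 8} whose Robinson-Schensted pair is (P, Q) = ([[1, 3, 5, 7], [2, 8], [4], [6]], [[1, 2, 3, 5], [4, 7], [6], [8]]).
2 4 6 5 8 3 7 1

Reverse the RSK construction: for i from n down to 1, find the cell of Q containing i, remove the entry at that cell from P, and reverse-bump it up through P; the value ejected from row 1 is w(i).

Step i=8: Q has 8 at row 4, column 1; remove 6 from row 4 of P and reverse-bump: 6 enters row 3 and ejects 4; 4 enters row 2 and ejects 2; 2 enters row 1 and ejects 1. So w(8) = 1. P is now [[2, 3, 5, 7], [4, 8], [6]].
Step i=7: Q has 7 at row 2, column 2; remove 8 from row 2 of P and reverse-bump: 8 enters row 1 and ejects 7. So w(7) = 7. P is now [[2, 3, 5, 8], [4], [6]].
Step i=6: Q has 6 at row 3, column 1; remove 6 from row 3 of P and reverse-bump: 6 enters row 2 and ejects 4; 4 enters row 1 and ejects 3. So w(6) = 3. P is now [[2, 4, 5, 8], [6]].
Step i=5: Q has 5 at row 1, column 4; remove that cell from P, ejecting 8. So w(5) = 8. P is now [[2, 4, 5], [6]].
Step i=4: Q has 4 at row 2, column 1; remove 6 from row 2 of P and reverse-bump: 6 enters row 1 and ejects 5. So w(4) = 5. P is now [[2, 4, 6]].
Step i=3: Q has 3 at row 1, column 3; remove that cell from P, ejecting 6. So w(3) = 6. P is now [[2, 4]].
Step i=2: Q has 2 at row 1, column 2; remove that cell from P, ejecting 4. So w(2) = 4. P is now [[2]].
Step i=1: Q has 1 at row 1, column 1; remove that cell from P, ejecting 2. So w(1) = 2. P is now [].

So w = 2 4 6 5 8 3 7 1.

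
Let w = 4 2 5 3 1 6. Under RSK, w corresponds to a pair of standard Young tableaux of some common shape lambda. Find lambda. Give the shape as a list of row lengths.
[3, 2, 1]

Row-insert each entry into an empty tableau.

After inserting 4: P = [[4]].
After inserting 2: P = [[2], [4]].
After inserting 5: P = [[2, 5], [4]].
After inserting 3: P = [[2, 3], [4, 5]].
After inserting 1: P = [[1, 3], [2, 5], [4]].
After inserting 6: P = [[1, 3, 6], [2, 5], [4]].

The final insertion tableau P = [[1, 3, 6], [2, 5], [4]] has shape [3, 2, 1].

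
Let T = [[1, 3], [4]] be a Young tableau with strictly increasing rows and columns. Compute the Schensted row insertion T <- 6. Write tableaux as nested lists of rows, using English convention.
[[1, 3, 6], [4]]

6 is larger than every entry of row 1, so it is appended to row 1. The new tableau is [[1, 3, 6], [4]].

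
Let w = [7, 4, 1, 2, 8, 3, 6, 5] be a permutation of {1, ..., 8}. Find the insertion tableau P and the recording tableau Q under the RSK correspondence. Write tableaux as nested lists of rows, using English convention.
Insert each entry of the permutation into P by Schensted row insertion, recording in Q the position of each new cell.

Insert 7: appended to row 1. P = [[7]], Q = [[1]].
Insert 4: 4 bumps 7 from row 1; 7 starts row 2. P = [[4], [7]], Q = [[1], [2]].
Insert 1: 1 bumps 4 from row 1; 4 bumps 7 from row 2; 7 starts row 3. P = [[1], [4], [7]], Q = [[1], [2], [3]].
Insert 2: appended to row 1. P = [[1, 2], [4], [7]], Q = [[1, 4], [2], [3]].
Insert 8: appended to row 1. P = [[1, 2, 8], [4], [7]], Q = [[1, 4, 5], [2], [3]].
Insert 3: 3 bumps 8 from row 1; 8 appends to row 2. P = [[1, 2, 3], [4, 8], [7]], Q = [[1, 4, 5], [2, 6], [3]].
Insert 6: appended to row 1. P = [[1, 2, 3, 6], [4, 8], [7]], Q = [[1, 4, 5, 7], [2, 6], [3]].
Insert 5: 5 bumps 6 from row 1; 6 bumps 8 from row 2; 8 appends to row 3. P = [[1, 2, 3, 5], [4, 6], [7, 8]], Q = [[1, 4, 5, 7], [2, 6], [3, 8]].

So P = [[1, 2, 3, 5], [4, 6], [7, 8]], Q = [[1, 4, 5, 7], [2, 6], [3, 8]].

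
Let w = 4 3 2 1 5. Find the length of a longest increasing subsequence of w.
2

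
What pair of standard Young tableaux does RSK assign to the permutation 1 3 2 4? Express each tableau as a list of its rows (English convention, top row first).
P = [[1, 2, 4], [3]], Q = [[1, 2, 4], [3]]

Insert each entry of the permutation into P by Schensted row insertion, recording in Q the position of each new cell.

After inserting 1: P = [[1]].
After inserting 3: P = [[1, 3]].
After inserting 2: P = [[1, 2], [3]].
After inserting 4: P = [[1, 2, 4], [3]].

So P = [[1, 2, 4], [3]], Q = [[1, 2, 4], [3]].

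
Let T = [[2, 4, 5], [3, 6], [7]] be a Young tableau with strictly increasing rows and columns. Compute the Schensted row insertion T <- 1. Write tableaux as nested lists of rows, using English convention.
[[1, 4, 5], [2, 6], [3], [7]]

In row 1, 1 replaces 2 (the leftmost entry greater than 1); 2 is bumped to row 2. In row 2, 2 replaces 3 (the leftmost entry greater than 2); 3 is bumped to row 3. In row 3, 3 replaces 7 (the leftmost entry greater than 3); 7 is bumped to row 4. 7 starts a new row 4. The new tableau is [[1, 4, 5], [2, 6], [3], [7]].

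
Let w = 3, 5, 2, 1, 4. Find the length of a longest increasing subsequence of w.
2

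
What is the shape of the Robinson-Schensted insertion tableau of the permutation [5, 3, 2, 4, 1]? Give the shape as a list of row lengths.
[2, 1, 1, 1]

RSK row insertion gives P = [[1, 4], [2], [3], [5]], which has shape [2, 1, 1, 1].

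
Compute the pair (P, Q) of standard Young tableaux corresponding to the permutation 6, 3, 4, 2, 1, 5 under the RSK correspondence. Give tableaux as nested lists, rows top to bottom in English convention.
P = [[1, 4, 5], [2], [3], [6]], Q = [[1, 3, 6], [2], [4], [5]]

Insert each entry of the permutation into P by Schensted row insertion, recording in Q the position of each new cell.

Insert 6: appended to row 1. P = [[6]], Q = [[1]].
Insert 3: 3 bumps 6 from row 1; 6 starts row 2. P = [[3], [6]], Q = [[1], [2]].
Insert 4: appended to row 1. P = [[3, 4], [6]], Q = [[1, 3], [2]].
Insert 2: 2 bumps 3 from row 1; 3 bumps 6 from row 2; 6 starts row 3. P = [[2, 4], [3], [6]], Q = [[1, 3], [2], [4]].
Insert 1: 1 bumps 2 from row 1; 2 bumps 3 from row 2; 3 bumps 6 from row 3; 6 starts row 4. P = [[1, 4], [2], [3], [6]], Q = [[1, 3], [2], [4], [5]].
Insert 5: appended to row 1. P = [[1, 4, 5], [2], [3], [6]], Q = [[1, 3, 6], [2], [4], [5]].

So P = [[1, 4, 5], [2], [3], [6]], Q = [[1, 3, 6], [2], [4], [5]].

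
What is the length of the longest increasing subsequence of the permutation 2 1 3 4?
3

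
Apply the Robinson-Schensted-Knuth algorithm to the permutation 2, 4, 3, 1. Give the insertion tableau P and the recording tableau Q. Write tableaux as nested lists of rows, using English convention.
Insert each entry of the permutation into P by Schensted row insertion, recording in Q the position of each new cell.

After inserting 2: P = [[2]].
After inserting 4: P = [[2, 4]].
After inserting 3: P = [[2, 3], [4]].
After inserting 1: P = [[1, 3], [2], [4]].

So P = [[1, 3], [2], [4]], Q = [[1, 2], [3], [4]].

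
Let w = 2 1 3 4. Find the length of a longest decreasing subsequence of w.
2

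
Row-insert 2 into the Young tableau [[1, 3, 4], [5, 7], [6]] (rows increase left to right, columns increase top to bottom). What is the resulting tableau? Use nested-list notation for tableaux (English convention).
In row 1, 2 replaces 3 (the leftmost entry greater than 2); 3 is bumped to row 2. In row 2, 3 replaces 5 (the leftmost entry greater than 3); 5 is bumped to row 3. In row 3, 5 replaces 6 (the leftmost entry greater than 5); 6 is bumped to row 4. 6 starts a new row 4. The new tableau is [[1, 2, 4], [3, 7], [5], [6]].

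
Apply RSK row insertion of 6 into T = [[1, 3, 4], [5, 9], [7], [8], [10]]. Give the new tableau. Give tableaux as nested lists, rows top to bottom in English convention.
6 is larger than every entry of row 1, so it is appended to row 1. The new tableau is [[1, 3, 4, 6], [5, 9], [7], [8], [10]].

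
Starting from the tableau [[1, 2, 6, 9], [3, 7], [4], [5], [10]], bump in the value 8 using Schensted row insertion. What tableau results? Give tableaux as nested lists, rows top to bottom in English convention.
[[1, 2, 6, 8], [3, 7, 9], [4], [5], [10]]

In row 1, 8 replaces 9 (the leftmost entry greater than 8); 9 is bumped to row 2. 9 is appended to row 2. The new tableau is [[1, 2, 6, 8], [3, 7, 9], [4], [5], [10]].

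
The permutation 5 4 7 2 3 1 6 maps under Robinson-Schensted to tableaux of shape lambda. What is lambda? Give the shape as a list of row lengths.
[3, 2, 1, 1]

RSK row insertion gives P = [[1, 3, 6], [2, 7], [4], [5]], which has shape [3, 2, 1, 1].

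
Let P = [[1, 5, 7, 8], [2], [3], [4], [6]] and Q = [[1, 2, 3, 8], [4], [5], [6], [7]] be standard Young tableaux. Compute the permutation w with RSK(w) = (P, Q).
Reverse the RSK construction: for i from n down to 1, find the cell of Q containing i, remove the entry at that cell from P, and reverse-bump it up through P; the value ejected from row 1 is w(i).

Step i=8: Q has 8 at row 1, column 4; remove that cell from P, ejecting 8. So w(8) = 8. P is now [[1, 5, 7], [2], [3], [4], [6]].
Step i=7: Q has 7 at row 5, column 1; remove 6 from row 5 of P and reverse-bump: 6 enters row 4 and ejects 4; 4 enters row 3 and ejects 3; 3 enters row 2 and ejects 2; 2 enters row 1 and ejects 1. So w(7) = 1. P is now [[2, 5, 7], [3], [4], [6]].
Step i=6: Q has 6 at row 4, column 1; remove 6 from row 4 of P and reverse-bump: 6 enters row 3 and ejects 4; 4 enters row 2 and ejects 3; 3 enters row 1 and ejects 2. So w(6) = 2. P is now [[3, 5, 7], [4], [6]].
Step i=5: Q has 5 at row 3, column 1; remove 6 from row 3 of P and reverse-bump: 6 enters row 2 and ejects 4; 4 enters row 1 and ejects 3. So w(5) = 3. P is now [[4, 5, 7], [6]].
Step i=4: Q has 4 at row 2, column 1; remove 6 from row 2 of P and reverse-bump: 6 enters row 1 and ejects 5. So w(4) = 5. P is now [[4, 6, 7]].
Step i=3: Q has 3 at row 1, column 3; remove that cell from P, ejecting 7. So w(3) = 7. P is now [[4, 6]].
Step i=2: Q has 2 at row 1, column 2; remove that cell from P, ejecting 6. So w(2) = 6. P is now [[4]].
Step i=1: Q has 1 at row 1, column 1; remove that cell from P, ejecting 4. So w(1) = 4. P is now [].

So w = 4 6 7 5 3 2 1 8.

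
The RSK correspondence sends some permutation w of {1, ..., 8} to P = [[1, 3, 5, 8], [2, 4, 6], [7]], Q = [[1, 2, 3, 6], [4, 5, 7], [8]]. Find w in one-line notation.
Reverse the RSK construction: for i from n down to 1, find the cell of Q containing i, remove the entry at that cell from P, and reverse-bump it up through P; the value ejected from row 1 is w(i).

Step i=8: Q has 8 at row 3, column 1; remove 7 from row 3 of P and reverse-bump: 7 enters row 2 and ejects 6; 6 enters row 1 and ejects 5. So w(8) = 5. P is now [[1, 3, 6, 8], [2, 4, 7]].
Step i=7: Q has 7 at row 2, column 3; remove 7 from row 2 of P and reverse-bump: 7 enters row 1 and ejects 6. So w(7) = 6. P is now [[1, 3, 7, 8], [2, 4]].
Step i=6: Q has 6 at row 1, column 4; remove that cell from P, ejecting 8. So w(6) = 8. P is now [[1, 3, 7], [2, 4]].
Step i=5: Q has 5 at row 2, column 2; remove 4 from row 2 of P and reverse-bump: 4 enters row 1 and ejects 3. So w(5) = 3. P is now [[1, 4, 7], [2]].
Step i=4: Q has 4 at row 2, column 1; remove 2 from row 2 of P and reverse-bump: 2 enters row 1 and ejects 1. So w(4) = 1. P is now [[2, 4, 7]].
Step i=3: Q has 3 at row 1, column 3; remove that cell from P, ejecting 7. So w(3) = 7. P is now [[2, 4]].
Step i=2: Q has 2 at row 1, column 2; remove that cell from P, ejecting 4. So w(2) = 4. P is now [[2]].
Step i=1: Q has 1 at row 1, column 1; remove that cell from P, ejecting 2. So w(1) = 2. P is now [].

So w = 2 4 7 1 3 8 6 5.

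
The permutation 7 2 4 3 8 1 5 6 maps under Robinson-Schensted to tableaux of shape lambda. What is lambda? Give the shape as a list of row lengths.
Row-insert each entry into an empty tableau.

After inserting 7: P = [[7]].
After inserting 2: P = [[2], [7]].
After inserting 4: P = [[2, 4], [7]].
After inserting 3: P = [[2, 3], [4], [7]].
After inserting 8: P = [[2, 3, 8], [4], [7]].
After inserting 1: P = [[1, 3, 8], [2], [4], [7]].
After inserting 5: P = [[1, 3, 5], [2, 8], [4], [7]].
After inserting 6: P = [[1, 3, 5, 6], [2, 8], [4], [7]].

The final insertion tableau P = [[1, 3, 5, 6], [2, 8], [4], [7]] has shape [4, 2, 1, 1].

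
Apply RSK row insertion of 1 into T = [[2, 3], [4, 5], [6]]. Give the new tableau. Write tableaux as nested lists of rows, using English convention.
In row 1, 1 replaces 2 (the leftmost entry greater than 1); 2 is bumped to row 2. In row 2, 2 replaces 4 (the leftmost entry greater than 2); 4 is bumped to row 3. In row 3, 4 replaces 6 (the leftmost entry greater than 4); 6 is bumped to row 4. 6 starts a new row 4. The new tableau is [[1, 3], [2, 5], [4], [6]].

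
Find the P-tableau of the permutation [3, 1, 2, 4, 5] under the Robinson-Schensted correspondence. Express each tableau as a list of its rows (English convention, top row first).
P = [[1, 2, 4, 5], [3]]

After inserting 3: P = [[3]].
After inserting 1: P = [[1], [3]].
After inserting 2: P = [[1, 2], [3]].
After inserting 4: P = [[1, 2, 4], [3]].
After inserting 5: P = [[1, 2, 4, 5], [3]].

So P = [[1, 2, 4, 5], [3]].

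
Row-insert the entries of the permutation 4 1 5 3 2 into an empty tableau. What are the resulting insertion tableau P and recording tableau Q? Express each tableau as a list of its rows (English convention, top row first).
Insert each entry of the permutation into P by Schensted row insertion, recording in Q the position of each new cell.

Insert 4: appended to row 1. P = [[4]].
Insert 1: 1 bumps 4 from row 1; 4 starts row 2. P = [[1], [4]].
Insert 5: appended to row 1. P = [[1, 5], [4]].
Insert 3: 3 bumps 5 from row 1; 5 appends to row 2. P = [[1, 3], [4, 5]].
Insert 2: 2 bumps 3 from row 1; 3 bumps 4 from row 2; 4 starts row 3. P = [[1, 2], [3, 5], [4]].

So P = [[1, 2], [3, 5], [4]], Q = [[1, 3], [2, 4], [5]].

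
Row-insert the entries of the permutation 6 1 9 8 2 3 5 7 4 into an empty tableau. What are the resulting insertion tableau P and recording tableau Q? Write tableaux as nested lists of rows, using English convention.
Insert each entry of the permutation into P by Schensted row insertion, recording in Q the position of each new cell.

After inserting 6: P = [[6]].
After inserting 1: P = [[1], [6]].
After inserting 9: P = [[1, 9], [6]].
After inserting 8: P = [[1, 8], [6, 9]].
After inserting 2: P = [[1, 2], [6, 8], [9]].
After inserting 3: P = [[1, 2, 3], [6, 8], [9]].
After inserting 5: P = [[1, 2, 3, 5], [6, 8], [9]].
After inserting 7: P = [[1, 2, 3, 5, 7], [6, 8], [9]].
After inserting 4: P = [[1, 2, 3, 4, 7], [5, 8], [6], [9]].

So P = [[1, 2, 3, 4, 7], [5, 8], [6], [9]], Q = [[1, 3, 6, 7, 8], [2, 4], [5], [9]].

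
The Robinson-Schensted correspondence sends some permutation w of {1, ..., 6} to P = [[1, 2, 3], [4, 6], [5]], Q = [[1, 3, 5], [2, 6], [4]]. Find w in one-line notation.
5 1 4 2 6 3

Reverse the RSK construction: for i from n down to 1, find the cell of Q containing i, remove the entry at that cell from P, and reverse-bump it up through P; the value ejected from row 1 is w(i).

Step i=6: Q has 6 at row 2, column 2; remove 6 from row 2 of P and reverse-bump: 6 enters row 1 and ejects 3. So w(6) = 3. P is now [[1, 2, 6], [4], [5]].
Step i=5: Q has 5 at row 1, column 3; remove that cell from P, ejecting 6. So w(5) = 6. P is now [[1, 2], [4], [5]].
Step i=4: Q has 4 at row 3, column 1; remove 5 from row 3 of P and reverse-bump: 5 enters row 2 and ejects 4; 4 enters row 1 and ejects 2. So w(4) = 2. P is now [[1, 4], [5]].
Step i=3: Q has 3 at row 1, column 2; remove that cell from P, ejecting 4. So w(3) = 4. P is now [[1], [5]].
Step i=2: Q has 2 at row 2, column 1; remove 5 from row 2 of P and reverse-bump: 5 enters row 1 and ejects 1. So w(2) = 1. P is now [[5]].
Step i=1: Q has 1 at row 1, column 1; remove that cell from P, ejecting 5. So w(1) = 5. P is now [].

So w = 5 1 4 2 6 3.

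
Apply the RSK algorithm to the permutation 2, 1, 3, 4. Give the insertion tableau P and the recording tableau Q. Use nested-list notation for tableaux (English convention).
Insert each entry of the permutation into P by Schensted row insertion, recording in Q the position of each new cell.

Insert 2: appended to row 1. P = [[2]].
Insert 1: 1 bumps 2 from row 1; 2 starts row 2. P = [[1], [2]].
Insert 3: appended to row 1. P = [[1, 3], [2]].
Insert 4: appended to row 1. P = [[1, 3, 4], [2]].

So P = [[1, 3, 4], [2]], Q = [[1, 3, 4], [2]].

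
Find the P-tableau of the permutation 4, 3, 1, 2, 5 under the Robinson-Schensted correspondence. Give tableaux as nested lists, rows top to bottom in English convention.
Insert 4: appended to row 1. P = [[4]].
Insert 3: 3 bumps 4 from row 1; 4 starts row 2. P = [[3], [4]].
Insert 1: 1 bumps 3 from row 1; 3 bumps 4 from row 2; 4 starts row 3. P = [[1], [3], [4]].
Insert 2: appended to row 1. P = [[1, 2], [3], [4]].
Insert 5: appended to row 1. P = [[1, 2, 5], [3], [4]].

So P = [[1, 2, 5], [3], [4]].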